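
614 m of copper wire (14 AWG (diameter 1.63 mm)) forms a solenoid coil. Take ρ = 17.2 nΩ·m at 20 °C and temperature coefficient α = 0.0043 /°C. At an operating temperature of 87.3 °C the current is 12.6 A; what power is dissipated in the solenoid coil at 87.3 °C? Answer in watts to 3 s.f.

ρ = 17.2 nΩ·m = 1.72×10^-8 Ω·m
A = π(1.63/2 mm)² = π(8.1500e-04 m)² = 2.087e-06 m²
R₍20₎ = ρL/A = (1.72×10^-8)(614)/(2.087e-06) = 5.061 Ω
R₍87.3₎ = R₍20₎(1 + αΔT) = 5.061 × (1 + 0.0043×67.3) = 6.526 Ω
P = I²R = (12.6)² × 6.526 = 1040 W

1040 W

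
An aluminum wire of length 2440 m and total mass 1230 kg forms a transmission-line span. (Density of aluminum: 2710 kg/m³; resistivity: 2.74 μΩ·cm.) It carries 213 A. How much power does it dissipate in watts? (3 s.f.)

ρ = 2.74 μΩ·cm = 2.74×10^-8 Ω·m
A = m/(density·L) = 1230/(2710×2440) = 1.8601e-04 m²
R = ρL/A = (2.74×10^-8)(2440)/(1.8601e-04) = 0.3594 Ω
P = I²R = (213)² × 0.3594 = 16300 W

16300 W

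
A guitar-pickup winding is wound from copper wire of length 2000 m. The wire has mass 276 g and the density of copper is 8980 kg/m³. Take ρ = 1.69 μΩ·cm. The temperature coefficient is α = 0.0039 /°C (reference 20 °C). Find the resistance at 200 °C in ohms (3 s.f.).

ρ = 1.69 μΩ·cm = 1.69×10^-8 Ω·m
A = m/(density·L) = 0.276/(8980×2000) = 1.5367e-08 m²
R = ρL/A = (1.69×10^-8)(2000)/(1.5367e-08) = 2199 Ω
R(200 °C) = 2199 × (1 + 0.0039×180) = 3740 Ω

3740 Ω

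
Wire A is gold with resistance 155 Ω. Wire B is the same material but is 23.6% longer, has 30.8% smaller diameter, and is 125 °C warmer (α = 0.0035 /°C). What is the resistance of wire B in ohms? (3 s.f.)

R ∝ ρL/d² with ρ ∝ (1+αΔT), so R_B/R_A = (1 + 23.6/100) × (1 − 30.8/100)⁻² × (1 + 0.0035×125)
= 1.236 × 2.088 × 1.438 = 3.71
R_B = 3.71 × 155 = 575 Ω

575 Ω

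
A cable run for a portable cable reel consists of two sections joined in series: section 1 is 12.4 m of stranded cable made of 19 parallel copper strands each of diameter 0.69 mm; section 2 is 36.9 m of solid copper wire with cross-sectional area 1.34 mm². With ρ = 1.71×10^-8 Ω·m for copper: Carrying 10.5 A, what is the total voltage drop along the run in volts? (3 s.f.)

Section 1: A_strand = π(3.4500e-04)² = 3.739e-07 m²; R₁ = ρL/(N·A_s) = (1.71×10^-8)(12.4)/(19×3.739e-07) = 0.02985 Ω
Section 2: A = 1.34 mm² = 1.340e-06 m²
R₂ = (1.71×10^-8)(36.9)/(1.340e-06) = 0.4709 Ω
R = R₁ + R₂ = 0.5007 Ω
V = IR = 10.5 × 0.5007 = 5.26 V

5.26 V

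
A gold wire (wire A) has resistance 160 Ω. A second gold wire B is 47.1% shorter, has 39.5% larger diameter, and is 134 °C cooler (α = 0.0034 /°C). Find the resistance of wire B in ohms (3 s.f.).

23.7 Ω

R ∝ ρL/d² with ρ ∝ (1+αΔT), so R_B/R_A = (1 − 47.1/100) × (1 + 39.5/100)⁻² × (1 − 0.0034×134)
= 0.529 × 0.5139 × 0.5444 = 0.148
R_B = 0.148 × 160 = 23.7 Ω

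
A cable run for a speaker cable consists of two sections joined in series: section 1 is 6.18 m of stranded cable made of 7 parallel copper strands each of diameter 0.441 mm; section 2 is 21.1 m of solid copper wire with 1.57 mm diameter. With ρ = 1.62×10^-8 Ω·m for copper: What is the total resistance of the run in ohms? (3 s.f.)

Section 1: A_strand = π(2.2050e-04)² = 1.527e-07 m²; R₁ = ρL/(N·A_s) = (1.62×10^-8)(6.18)/(7×1.527e-07) = 0.09364 Ω
Section 2: A = π(d/2)² = π(7.8500e-04 m)² = 1.936e-06 m²
R₂ = (1.62×10^-8)(21.1)/(1.936e-06) = 0.1766 Ω
R = R₁ + R₂ = 0.270 Ω

0.270 Ω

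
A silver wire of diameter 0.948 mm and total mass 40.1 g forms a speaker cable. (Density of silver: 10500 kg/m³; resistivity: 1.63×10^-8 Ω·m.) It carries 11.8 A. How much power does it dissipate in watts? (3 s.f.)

A = π(d/2)² = π(4.7400e-04 m)² = 7.0584e-07 m²
L = m/(density·A) = 0.0401/(10500×7.0584e-07) = 5.411 m
R = ρL/A = (1.63×10^-8)(5.411)/(7.0584e-07) = 0.1249 Ω
P = I²R = (11.8)² × 0.1249 = 17.4 W

17.4 W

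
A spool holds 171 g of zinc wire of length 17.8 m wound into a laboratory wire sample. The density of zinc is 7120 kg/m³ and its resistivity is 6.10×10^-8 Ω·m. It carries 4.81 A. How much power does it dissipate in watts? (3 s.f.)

A = m/(density·L) = 0.171/(7120×17.8) = 1.3493e-06 m²
R = ρL/A = (6.10×10^-8)(17.8)/(1.3493e-06) = 0.8047 Ω
P = I²R = (4.81)² × 0.8047 = 18.6 W

18.6 W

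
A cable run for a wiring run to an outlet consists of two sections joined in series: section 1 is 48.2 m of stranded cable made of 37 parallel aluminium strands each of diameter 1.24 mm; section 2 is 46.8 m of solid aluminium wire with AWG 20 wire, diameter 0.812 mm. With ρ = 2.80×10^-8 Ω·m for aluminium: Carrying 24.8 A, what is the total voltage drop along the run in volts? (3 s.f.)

63.5 V

Section 1: A_strand = π(6.2000e-04)² = 1.208e-06 m²; R₁ = ρL/(N·A_s) = (2.80×10^-8)(48.2)/(37×1.208e-06) = 0.0302 Ω
Section 2: A = π(0.812/2 mm)² = π(4.0600e-04 m)² = 5.178e-07 m²
R₂ = (2.80×10^-8)(46.8)/(5.178e-07) = 2.53 Ω
R = R₁ + R₂ = 2.561 Ω
V = IR = 24.8 × 2.561 = 63.5 V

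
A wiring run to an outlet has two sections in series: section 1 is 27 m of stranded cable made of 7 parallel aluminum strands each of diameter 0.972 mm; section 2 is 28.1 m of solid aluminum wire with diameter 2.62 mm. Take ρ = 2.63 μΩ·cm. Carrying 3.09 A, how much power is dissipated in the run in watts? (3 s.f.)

2.61 W

ρ = 2.63 μΩ·cm = 2.63×10^-8 Ω·m
Section 1: A_strand = π(4.8600e-04)² = 7.420e-07 m²; R₁ = ρL/(N·A_s) = (2.63×10^-8)(27)/(7×7.420e-07) = 0.1367 Ω
Section 2: A = π(d/2)² = π(1.3100e-03 m)² = 5.391e-06 m²
R₂ = (2.63×10^-8)(28.1)/(5.391e-06) = 0.1371 Ω
R = R₁ + R₂ = 0.2738 Ω
P = I²R = (3.09)² × 0.2738 = 2.61 W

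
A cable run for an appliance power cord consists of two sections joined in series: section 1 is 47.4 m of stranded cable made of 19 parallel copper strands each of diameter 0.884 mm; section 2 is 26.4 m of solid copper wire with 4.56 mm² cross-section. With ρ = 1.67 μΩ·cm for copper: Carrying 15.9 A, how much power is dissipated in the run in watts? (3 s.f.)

ρ = 1.67 μΩ·cm = 1.67×10^-8 Ω·m
Section 1: A_strand = π(4.4200e-04)² = 6.138e-07 m²; R₁ = ρL/(N·A_s) = (1.67×10^-8)(47.4)/(19×6.138e-07) = 0.06788 Ω
Section 2: A = 4.56 mm² = 4.560e-06 m²
R₂ = (1.67×10^-8)(26.4)/(4.560e-06) = 0.09668 Ω
R = R₁ + R₂ = 0.1646 Ω
P = I²R = (15.9)² × 0.1646 = 41.6 W

41.6 W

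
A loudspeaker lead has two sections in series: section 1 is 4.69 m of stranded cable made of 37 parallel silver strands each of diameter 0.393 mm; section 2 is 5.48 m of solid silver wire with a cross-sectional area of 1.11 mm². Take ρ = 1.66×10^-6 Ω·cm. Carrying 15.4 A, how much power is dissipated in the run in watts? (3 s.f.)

ρ = 1.66×10^-6 Ω·cm = 1.66×10^-8 Ω·m
Section 1: A_strand = π(1.9650e-04)² = 1.213e-07 m²; R₁ = ρL/(N·A_s) = (1.66×10^-8)(4.69)/(37×1.213e-07) = 0.01735 Ω
Section 2: A = 1.11 mm² = 1.110e-06 m²
R₂ = (1.66×10^-8)(5.48)/(1.110e-06) = 0.08195 Ω
R = R₁ + R₂ = 0.0993 Ω
P = I²R = (15.4)² × 0.0993 = 23.5 W

23.5 W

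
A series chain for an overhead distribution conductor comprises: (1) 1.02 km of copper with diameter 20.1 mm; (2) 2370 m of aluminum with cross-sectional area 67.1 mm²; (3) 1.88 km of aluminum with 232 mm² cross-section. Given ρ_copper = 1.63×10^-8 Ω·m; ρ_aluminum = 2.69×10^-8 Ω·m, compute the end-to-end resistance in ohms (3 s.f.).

1.22 Ω

Seg 1: A = π(d/2)² = π(1.0050e-02 m)² = 3.173e-04 m²
R_1 = (1.63×10^-8)(1020)/(3.173e-04) = 0.0524 Ω
Seg 2: A = 67.1 mm² = 6.710e-05 m²
R_2 = (2.69×10^-8)(2370)/(6.710e-05) = 0.9501 Ω
Seg 3: A = 232 mm² = 2.320e-04 m²
R_3 = (2.69×10^-8)(1880)/(2.320e-04) = 0.218 Ω
R_total = R_1 + R_2 + R_3 = 1.22 Ω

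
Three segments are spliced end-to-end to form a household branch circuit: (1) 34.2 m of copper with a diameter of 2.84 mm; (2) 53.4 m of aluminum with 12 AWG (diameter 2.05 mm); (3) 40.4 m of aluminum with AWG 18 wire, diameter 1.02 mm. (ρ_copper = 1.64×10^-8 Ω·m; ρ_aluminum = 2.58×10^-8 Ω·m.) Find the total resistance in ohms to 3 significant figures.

1.78 Ω

Seg 1: A = π(d/2)² = π(1.4200e-03 m)² = 6.335e-06 m²
R_1 = (1.64×10^-8)(34.2)/(6.335e-06) = 0.08854 Ω
Seg 2: A = π(2.05/2 mm)² = π(1.0250e-03 m)² = 3.301e-06 m²
R_2 = (2.58×10^-8)(53.4)/(3.301e-06) = 0.4174 Ω
Seg 3: A = π(1.02/2 mm)² = π(5.1000e-04 m)² = 8.171e-07 m²
R_3 = (2.58×10^-8)(40.4)/(8.171e-07) = 1.276 Ω
R_total = R_1 + R_2 + R_3 = 1.78 Ω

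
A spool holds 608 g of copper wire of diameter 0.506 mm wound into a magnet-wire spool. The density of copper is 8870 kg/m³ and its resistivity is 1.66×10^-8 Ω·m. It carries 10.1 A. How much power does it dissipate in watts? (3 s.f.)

A = π(d/2)² = π(2.5300e-04 m)² = 2.0109e-07 m²
L = m/(density·A) = 0.608/(8870×2.0109e-07) = 340.9 m
R = ρL/A = (1.66×10^-8)(340.9)/(2.0109e-07) = 28.14 Ω
P = I²R = (10.1)² × 28.14 = 2870 W

2870 W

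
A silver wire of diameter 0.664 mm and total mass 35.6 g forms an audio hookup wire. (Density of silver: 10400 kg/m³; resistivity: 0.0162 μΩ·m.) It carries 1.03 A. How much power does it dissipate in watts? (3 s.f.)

0.491 W

ρ = 0.0162 μΩ·m = 1.62×10^-8 Ω·m
A = π(d/2)² = π(3.3200e-04 m)² = 3.4628e-07 m²
L = m/(density·A) = 0.0356/(10400×3.4628e-07) = 9.885 m
R = ρL/A = (1.62×10^-8)(9.885)/(3.4628e-07) = 0.4625 Ω
P = I²R = (1.03)² × 0.4625 = 0.491 W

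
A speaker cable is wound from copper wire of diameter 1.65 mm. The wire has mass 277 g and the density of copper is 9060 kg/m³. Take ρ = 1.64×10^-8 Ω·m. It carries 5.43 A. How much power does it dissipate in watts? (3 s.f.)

3.23 W

A = π(d/2)² = π(8.2500e-04 m)² = 2.1382e-06 m²
L = m/(density·A) = 0.277/(9060×2.1382e-06) = 14.3 m
R = ρL/A = (1.64×10^-8)(14.3)/(2.1382e-06) = 0.1097 Ω
P = I²R = (5.43)² × 0.1097 = 3.23 W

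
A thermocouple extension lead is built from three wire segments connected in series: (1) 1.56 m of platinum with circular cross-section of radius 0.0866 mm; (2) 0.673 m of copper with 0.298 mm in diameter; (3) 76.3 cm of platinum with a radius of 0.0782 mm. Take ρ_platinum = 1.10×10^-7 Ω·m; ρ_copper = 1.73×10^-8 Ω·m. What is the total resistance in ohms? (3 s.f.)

Seg 1: A = πr² = π(8.6600e-05 m)² = 2.356e-08 m²
R_1 = (1.10×10^-7)(1.56)/(2.356e-08) = 7.283 Ω
Seg 2: A = π(d/2)² = π(1.4900e-04 m)² = 6.975e-08 m²
R_2 = (1.73×10^-8)(0.673)/(6.975e-08) = 0.1669 Ω
Seg 3: A = πr² = π(7.8200e-05 m)² = 1.921e-08 m²
R_3 = (1.10×10^-7)(0.763)/(1.921e-08) = 4.369 Ω
R_total = R_1 + R_2 + R_3 = 11.8 Ω

11.8 Ω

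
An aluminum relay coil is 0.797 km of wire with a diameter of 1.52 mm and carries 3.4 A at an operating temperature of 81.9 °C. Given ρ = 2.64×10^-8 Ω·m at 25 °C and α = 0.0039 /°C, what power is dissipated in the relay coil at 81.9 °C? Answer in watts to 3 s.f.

164 W

A = π(d/2)² = π(7.6000e-04 m)² = 1.815e-06 m²
R₍25₎ = ρL/A = (2.64×10^-8)(797)/(1.815e-06) = 11.6 Ω
R₍81.9₎ = R₍25₎(1 + αΔT) = 11.6 × (1 + 0.0039×56.9) = 14.17 Ω
P = I²R = (3.4)² × 14.17 = 164 W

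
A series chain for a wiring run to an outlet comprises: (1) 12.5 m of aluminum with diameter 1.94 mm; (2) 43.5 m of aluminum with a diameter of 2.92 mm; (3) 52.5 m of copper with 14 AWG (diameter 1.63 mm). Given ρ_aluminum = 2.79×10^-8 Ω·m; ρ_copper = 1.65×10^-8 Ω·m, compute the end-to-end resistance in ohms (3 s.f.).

0.714 Ω

Seg 1: A = π(d/2)² = π(9.7000e-04 m)² = 2.956e-06 m²
R_1 = (2.79×10^-8)(12.5)/(2.956e-06) = 0.118 Ω
Seg 2: A = π(d/2)² = π(1.4600e-03 m)² = 6.697e-06 m²
R_2 = (2.79×10^-8)(43.5)/(6.697e-06) = 0.1812 Ω
Seg 3: A = π(1.63/2 mm)² = π(8.1500e-04 m)² = 2.087e-06 m²
R_3 = (1.65×10^-8)(52.5)/(2.087e-06) = 0.4151 Ω
R_total = R_1 + R_2 + R_3 = 0.714 Ω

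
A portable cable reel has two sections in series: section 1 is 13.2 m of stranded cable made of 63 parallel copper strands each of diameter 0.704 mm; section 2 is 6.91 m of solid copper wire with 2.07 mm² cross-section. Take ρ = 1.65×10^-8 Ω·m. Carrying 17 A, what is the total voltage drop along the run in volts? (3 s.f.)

Section 1: A_strand = π(3.5200e-04)² = 3.893e-07 m²; R₁ = ρL/(N·A_s) = (1.65×10^-8)(13.2)/(63×3.893e-07) = 0.008881 Ω
Section 2: A = 2.07 mm² = 2.070e-06 m²
R₂ = (1.65×10^-8)(6.91)/(2.070e-06) = 0.05508 Ω
R = R₁ + R₂ = 0.06396 Ω
V = IR = 17 × 0.06396 = 1.09 V

1.09 V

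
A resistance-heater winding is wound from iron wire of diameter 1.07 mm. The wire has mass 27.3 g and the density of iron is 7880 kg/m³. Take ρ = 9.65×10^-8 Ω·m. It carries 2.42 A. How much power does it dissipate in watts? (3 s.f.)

2.42 W

A = π(d/2)² = π(5.3500e-04 m)² = 8.9920e-07 m²
L = m/(density·A) = 0.0273/(7880×8.9920e-07) = 3.853 m
R = ρL/A = (9.65×10^-8)(3.853)/(8.9920e-07) = 0.4135 Ω
P = I²R = (2.42)² × 0.4135 = 2.42 W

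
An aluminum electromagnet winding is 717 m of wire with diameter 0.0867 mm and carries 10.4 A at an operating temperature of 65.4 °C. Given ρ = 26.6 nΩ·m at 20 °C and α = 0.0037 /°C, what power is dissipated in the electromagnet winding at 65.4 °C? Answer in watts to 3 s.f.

ρ = 26.6 nΩ·m = 2.66×10^-8 Ω·m
A = π(d/2)² = π(4.3350e-05 m)² = 5.904e-09 m²
R₍20₎ = ρL/A = (2.66×10^-8)(717)/(5.904e-09) = 3231 Ω
R₍65.4₎ = R₍20₎(1 + αΔT) = 3231 × (1 + 0.0037×45.4) = 3773 Ω
P = I²R = (10.4)² × 3773 = 4.08×10^5 W

4.08×10^5 W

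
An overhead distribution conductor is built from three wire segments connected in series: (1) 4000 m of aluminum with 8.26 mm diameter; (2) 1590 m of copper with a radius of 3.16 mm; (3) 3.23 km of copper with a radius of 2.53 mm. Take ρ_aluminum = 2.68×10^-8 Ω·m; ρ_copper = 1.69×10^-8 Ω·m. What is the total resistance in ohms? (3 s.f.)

Seg 1: A = π(d/2)² = π(4.1300e-03 m)² = 5.359e-05 m²
R_1 = (2.68×10^-8)(4000)/(5.359e-05) = 2.001 Ω
Seg 2: A = πr² = π(3.1600e-03 m)² = 3.137e-05 m²
R_2 = (1.69×10^-8)(1590)/(3.137e-05) = 0.8566 Ω
Seg 3: A = πr² = π(2.5300e-03 m)² = 2.011e-05 m²
R_3 = (1.69×10^-8)(3230)/(2.011e-05) = 2.715 Ω
R_total = R_1 + R_2 + R_3 = 5.57 Ω

5.57 Ω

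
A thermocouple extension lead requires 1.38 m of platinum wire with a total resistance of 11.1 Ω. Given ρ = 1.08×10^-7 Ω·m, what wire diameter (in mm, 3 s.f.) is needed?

0.131 mm

A = ρL/R = (1.08×10^-7)(1.38)/(11.1) = 1.343e-08 m²
d = 2√(A/π) = 1.308e-04 m = 0.131 mm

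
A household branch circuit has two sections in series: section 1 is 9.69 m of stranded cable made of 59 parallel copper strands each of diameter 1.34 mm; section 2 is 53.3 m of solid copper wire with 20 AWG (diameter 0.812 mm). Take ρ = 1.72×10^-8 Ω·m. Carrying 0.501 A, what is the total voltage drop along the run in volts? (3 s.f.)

0.888 V

Section 1: A_strand = π(6.7000e-04)² = 1.410e-06 m²; R₁ = ρL/(N·A_s) = (1.72×10^-8)(9.69)/(59×1.410e-06) = 0.002003 Ω
Section 2: A = π(0.812/2 mm)² = π(4.0600e-04 m)² = 5.178e-07 m²
R₂ = (1.72×10^-8)(53.3)/(5.178e-07) = 1.77 Ω
R = R₁ + R₂ = 1.772 Ω
V = IR = 0.501 × 1.772 = 0.888 V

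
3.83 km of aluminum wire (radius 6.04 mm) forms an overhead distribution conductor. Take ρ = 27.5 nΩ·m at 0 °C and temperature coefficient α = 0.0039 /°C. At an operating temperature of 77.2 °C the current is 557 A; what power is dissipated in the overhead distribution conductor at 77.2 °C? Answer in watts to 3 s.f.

3.71×10^5 W

ρ = 27.5 nΩ·m = 2.75×10^-8 Ω·m
A = πr² = π(6.0400e-03 m)² = 1.146e-04 m²
R₍0₎ = ρL/A = (2.75×10^-8)(3830)/(1.146e-04) = 0.919 Ω
R₍77.2₎ = R₍0₎(1 + αΔT) = 0.919 × (1 + 0.0039×77.2) = 1.196 Ω
P = I²R = (557)² × 1.196 = 3.71×10^5 W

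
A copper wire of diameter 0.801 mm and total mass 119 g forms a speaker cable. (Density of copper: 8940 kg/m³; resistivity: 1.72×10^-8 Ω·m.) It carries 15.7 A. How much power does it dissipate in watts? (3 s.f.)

A = π(d/2)² = π(4.0050e-04 m)² = 5.0391e-07 m²
L = m/(density·A) = 0.119/(8940×5.0391e-07) = 26.42 m
R = ρL/A = (1.72×10^-8)(26.42)/(5.0391e-07) = 0.9016 Ω
P = I²R = (15.7)² × 0.9016 = 222 W

222 W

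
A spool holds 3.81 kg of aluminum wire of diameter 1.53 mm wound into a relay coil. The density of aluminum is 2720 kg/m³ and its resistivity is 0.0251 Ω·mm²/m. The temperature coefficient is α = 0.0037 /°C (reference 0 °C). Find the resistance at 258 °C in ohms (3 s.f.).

ρ = 0.0251 Ω·mm²/m = 2.51×10^-8 Ω·m
A = π(d/2)² = π(7.6500e-04 m)² = 1.8385e-06 m²
L = m/(density·A) = 3.81/(2720×1.8385e-06) = 761.9 m
R = ρL/A = (2.51×10^-8)(761.9)/(1.8385e-06) = 10.4 Ω
R(258 °C) = 10.4 × (1 + 0.0037×258) = 20.3 Ω

20.3 Ω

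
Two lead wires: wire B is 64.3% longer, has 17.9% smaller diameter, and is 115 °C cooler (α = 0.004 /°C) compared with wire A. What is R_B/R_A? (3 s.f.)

R ∝ ρL/d² with ρ ∝ (1+αΔT), so R_B/R_A = (1 + 64.3/100) × (1 − 17.9/100)⁻² × (1 − 0.004×115)
= 1.643 × 1.484 × 0.54 = 1.32

1.32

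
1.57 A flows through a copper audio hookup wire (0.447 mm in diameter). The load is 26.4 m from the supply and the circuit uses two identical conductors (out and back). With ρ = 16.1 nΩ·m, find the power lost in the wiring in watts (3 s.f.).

ρ = 16.1 nΩ·m = 1.61×10^-8 Ω·m
A = π(d/2)² = π(2.2350e-04 m)² = 1.569e-07 m²
Total conductor length (both ways) L = 2 × 26.4 = 52.8 m
R = ρL/A = (1.61×10^-8)(52.8)/(1.569e-07) = 5.417 Ω
P = I²R = (1.57)² × 5.417 = 13.4 W

13.4 W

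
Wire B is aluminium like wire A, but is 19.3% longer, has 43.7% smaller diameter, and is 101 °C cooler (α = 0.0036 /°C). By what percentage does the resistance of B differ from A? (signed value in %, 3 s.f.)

140%

R ∝ ρL/d² with ρ ∝ (1+αΔT), so R_B/R_A = (1 + 19.3/100) × (1 − 43.7/100)⁻² × (1 − 0.0036×101)
= 1.193 × 3.155 × 0.6364 = 2.395
(R_B − R_A)/R_A = 2.395 − 1 = 140%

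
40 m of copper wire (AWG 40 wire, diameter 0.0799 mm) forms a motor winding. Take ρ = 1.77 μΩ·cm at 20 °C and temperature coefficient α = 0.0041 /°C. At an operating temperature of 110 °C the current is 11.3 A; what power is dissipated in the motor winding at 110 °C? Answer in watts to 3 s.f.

24700 W

ρ = 1.77 μΩ·cm = 1.77×10^-8 Ω·m
A = π(0.0799/2 mm)² = π(3.9950e-05 m)² = 5.014e-09 m²
R₍20₎ = ρL/A = (1.77×10^-8)(40)/(5.014e-09) = 141.2 Ω
R₍110₎ = R₍20₎(1 + αΔT) = 141.2 × (1 + 0.0041×90) = 193.3 Ω
P = I²R = (11.3)² × 193.3 = 24700 W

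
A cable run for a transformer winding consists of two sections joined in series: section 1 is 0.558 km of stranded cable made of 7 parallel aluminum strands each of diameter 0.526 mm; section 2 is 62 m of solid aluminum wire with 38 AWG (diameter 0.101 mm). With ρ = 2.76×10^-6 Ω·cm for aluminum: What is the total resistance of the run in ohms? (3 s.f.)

ρ = 2.76×10^-6 Ω·cm = 2.76×10^-8 Ω·m
Section 1: A_strand = π(2.6300e-04)² = 2.173e-07 m²; R₁ = ρL/(N·A_s) = (2.76×10^-8)(558)/(7×2.173e-07) = 10.12 Ω
Section 2: A = π(0.101/2 mm)² = π(5.0500e-05 m)² = 8.012e-09 m²
R₂ = (2.76×10^-8)(62)/(8.012e-09) = 213.6 Ω
R = R₁ + R₂ = 224 Ω

224 Ω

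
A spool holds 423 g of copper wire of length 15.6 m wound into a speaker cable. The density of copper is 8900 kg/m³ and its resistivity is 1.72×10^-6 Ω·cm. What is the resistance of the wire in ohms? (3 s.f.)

0.0881 Ω

ρ = 1.72×10^-6 Ω·cm = 1.72×10^-8 Ω·m
A = m/(density·L) = 0.423/(8900×15.6) = 3.0467e-06 m²
R = ρL/A = (1.72×10^-8)(15.6)/(3.0467e-06) = 0.0881 Ω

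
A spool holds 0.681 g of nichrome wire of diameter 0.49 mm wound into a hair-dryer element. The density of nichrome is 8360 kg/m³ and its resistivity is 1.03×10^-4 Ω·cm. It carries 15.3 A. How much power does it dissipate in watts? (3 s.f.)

552 W

ρ = 1.03×10^-4 Ω·cm = 1.03×10^-6 Ω·m
A = π(d/2)² = π(2.4500e-04 m)² = 1.8857e-07 m²
L = m/(density·A) = 6.810×10^-4/(8360×1.8857e-07) = 0.432 m
R = ρL/A = (1.03×10^-6)(0.432)/(1.8857e-07) = 2.359 Ω
P = I²R = (15.3)² × 2.359 = 552 W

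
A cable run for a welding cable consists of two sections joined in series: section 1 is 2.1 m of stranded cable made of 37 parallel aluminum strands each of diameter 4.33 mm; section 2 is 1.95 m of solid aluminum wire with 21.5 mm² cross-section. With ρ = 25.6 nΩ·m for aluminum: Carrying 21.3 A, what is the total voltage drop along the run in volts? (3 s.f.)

0.0516 V

ρ = 25.6 nΩ·m = 2.56×10^-8 Ω·m
Section 1: A_strand = π(2.1650e-03)² = 1.473e-05 m²; R₁ = ρL/(N·A_s) = (2.56×10^-8)(2.1)/(37×1.473e-05) = 9.867×10^-5 Ω
Section 2: A = 21.5 mm² = 2.150e-05 m²
R₂ = (2.56×10^-8)(1.95)/(2.150e-05) = 0.002322 Ω
R = R₁ + R₂ = 0.002421 Ω
V = IR = 21.3 × 0.002421 = 0.0516 V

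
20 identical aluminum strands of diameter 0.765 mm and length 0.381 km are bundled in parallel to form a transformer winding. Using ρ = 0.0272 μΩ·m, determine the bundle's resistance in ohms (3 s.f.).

1.13 Ω

ρ = 0.0272 μΩ·m = 2.72×10^-8 Ω·m
A_strand = π(3.8250e-04 m)² = 4.596e-07 m²
R_strand = ρL/A = (2.72×10^-8)(381)/(4.596e-07) = 22.55 Ω
R_total = R_strand/N = 22.55/20 = 1.13 Ω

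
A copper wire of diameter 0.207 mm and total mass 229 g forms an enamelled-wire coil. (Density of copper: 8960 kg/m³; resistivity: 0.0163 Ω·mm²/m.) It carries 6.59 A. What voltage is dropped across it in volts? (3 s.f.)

ρ = 0.0163 Ω·mm²/m = 1.63×10^-8 Ω·m
A = π(d/2)² = π(1.0350e-04 m)² = 3.3654e-08 m²
L = m/(density·A) = 0.229/(8960×3.3654e-08) = 759.4 m
R = ρL/A = (1.63×10^-8)(759.4)/(3.3654e-08) = 367.8 Ω
V = IR = 6.59 × 367.8 = 2420 V

2420 V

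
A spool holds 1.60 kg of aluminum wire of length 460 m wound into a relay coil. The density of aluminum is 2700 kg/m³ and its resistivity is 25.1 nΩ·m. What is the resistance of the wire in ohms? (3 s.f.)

8.96 Ω

ρ = 25.1 nΩ·m = 2.51×10^-8 Ω·m
A = m/(density·L) = 1.6/(2700×460) = 1.2882e-06 m²
R = ρL/A = (2.51×10^-8)(460)/(1.2882e-06) = 8.96 Ω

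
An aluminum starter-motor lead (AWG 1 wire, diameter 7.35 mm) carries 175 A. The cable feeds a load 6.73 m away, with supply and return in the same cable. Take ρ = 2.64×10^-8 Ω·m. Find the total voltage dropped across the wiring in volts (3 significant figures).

1.47 V

A = π(7.35/2 mm)² = π(3.6750e-03 m)² = 4.243e-05 m²
Total conductor length (both ways) L = 2 × 6.73 = 13.46 m
R = ρL/A = (2.64×10^-8)(13.46)/(4.243e-05) = 0.008375 Ω
V = IR = 175 × 0.008375 = 1.47 V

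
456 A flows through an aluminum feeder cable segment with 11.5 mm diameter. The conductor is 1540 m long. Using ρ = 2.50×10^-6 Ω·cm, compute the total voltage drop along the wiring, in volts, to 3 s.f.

169 V

ρ = 2.50×10^-6 Ω·cm = 2.50×10^-8 Ω·m
A = π(d/2)² = π(5.7500e-03 m)² = 1.039e-04 m²
R = ρL/A = (2.50×10^-8)(1540)/(1.039e-04) = 0.3707 Ω
V = IR = 456 × 0.3707 = 169 V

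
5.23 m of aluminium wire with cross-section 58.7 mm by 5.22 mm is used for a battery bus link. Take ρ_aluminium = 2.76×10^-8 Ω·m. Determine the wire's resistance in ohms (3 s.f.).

A = 58.7 × 5.22 mm² = 306 mm² = 3.064e-04 m²
R = ρL/A = (2.76×10^-8)(5.23 m)/(3.064e-04 m²) = 4.71×10^-4 Ω

4.71×10^-4 Ω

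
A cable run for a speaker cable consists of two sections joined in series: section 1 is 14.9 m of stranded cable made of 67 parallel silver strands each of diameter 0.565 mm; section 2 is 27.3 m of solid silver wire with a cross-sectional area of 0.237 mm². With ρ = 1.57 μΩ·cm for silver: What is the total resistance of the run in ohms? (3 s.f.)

ρ = 1.57 μΩ·cm = 1.57×10^-8 Ω·m
Section 1: A_strand = π(2.8250e-04)² = 2.507e-07 m²; R₁ = ρL/(N·A_s) = (1.57×10^-8)(14.9)/(67×2.507e-07) = 0.01393 Ω
Section 2: A = 0.237 mm² = 2.370e-07 m²
R₂ = (1.57×10^-8)(27.3)/(2.370e-07) = 1.808 Ω
R = R₁ + R₂ = 1.82 Ω

1.82 Ω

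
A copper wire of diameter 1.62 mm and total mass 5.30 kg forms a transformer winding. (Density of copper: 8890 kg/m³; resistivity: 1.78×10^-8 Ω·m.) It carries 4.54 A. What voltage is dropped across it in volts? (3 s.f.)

A = π(d/2)² = π(8.1000e-04 m)² = 2.0612e-06 m²
L = m/(density·A) = 5.3/(8890×2.0612e-06) = 289.2 m
R = ρL/A = (1.78×10^-8)(289.2)/(2.0612e-06) = 2.498 Ω
V = IR = 4.54 × 2.498 = 11.3 V

11.3 V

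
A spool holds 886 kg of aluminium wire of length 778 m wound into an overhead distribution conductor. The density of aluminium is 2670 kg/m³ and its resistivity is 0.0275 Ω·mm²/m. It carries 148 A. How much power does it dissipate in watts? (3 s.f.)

1100 W

ρ = 0.0275 Ω·mm²/m = 2.75×10^-8 Ω·m
A = m/(density·L) = 886/(2670×778) = 4.2652e-04 m²
R = ρL/A = (2.75×10^-8)(778)/(4.2652e-04) = 0.05016 Ω
P = I²R = (148)² × 0.05016 = 1100 W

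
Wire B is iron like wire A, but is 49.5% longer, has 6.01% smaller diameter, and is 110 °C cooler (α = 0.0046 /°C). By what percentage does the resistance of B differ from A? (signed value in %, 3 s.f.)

-16.4%

R ∝ ρL/d² with ρ ∝ (1+αΔT), so R_B/R_A = (1 + 49.5/100) × (1 − 6.01/100)⁻² × (1 − 0.0046×110)
= 1.495 × 1.132 × 0.494 = 0.836
(R_B − R_A)/R_A = 0.836 − 1 = -16.4%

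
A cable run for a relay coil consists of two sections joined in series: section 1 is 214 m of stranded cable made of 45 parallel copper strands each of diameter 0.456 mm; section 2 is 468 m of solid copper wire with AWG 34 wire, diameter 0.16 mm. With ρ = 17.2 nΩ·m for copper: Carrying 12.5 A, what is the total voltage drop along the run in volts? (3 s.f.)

5010 V

ρ = 17.2 nΩ·m = 1.72×10^-8 Ω·m
Section 1: A_strand = π(2.2800e-04)² = 1.633e-07 m²; R₁ = ρL/(N·A_s) = (1.72×10^-8)(214)/(45×1.633e-07) = 0.5009 Ω
Section 2: A = π(0.16/2 mm)² = π(8.0000e-05 m)² = 2.011e-08 m²
R₂ = (1.72×10^-8)(468)/(2.011e-08) = 400.4 Ω
R = R₁ + R₂ = 400.9 Ω
V = IR = 12.5 × 400.9 = 5010 V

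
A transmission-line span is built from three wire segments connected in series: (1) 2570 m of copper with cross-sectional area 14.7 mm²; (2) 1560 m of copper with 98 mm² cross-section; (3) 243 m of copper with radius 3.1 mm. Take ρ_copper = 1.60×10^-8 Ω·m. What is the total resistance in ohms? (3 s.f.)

3.18 Ω

Seg 1: A = 14.7 mm² = 1.470e-05 m²
R_1 = (1.60×10^-8)(2570)/(1.470e-05) = 2.797 Ω
Seg 2: A = 98 mm² = 9.800e-05 m²
R_2 = (1.60×10^-8)(1560)/(9.800e-05) = 0.2547 Ω
Seg 3: A = πr² = π(3.1000e-03 m)² = 3.019e-05 m²
R_3 = (1.60×10^-8)(243)/(3.019e-05) = 0.1288 Ω
R_total = R_1 + R_2 + R_3 = 3.18 Ω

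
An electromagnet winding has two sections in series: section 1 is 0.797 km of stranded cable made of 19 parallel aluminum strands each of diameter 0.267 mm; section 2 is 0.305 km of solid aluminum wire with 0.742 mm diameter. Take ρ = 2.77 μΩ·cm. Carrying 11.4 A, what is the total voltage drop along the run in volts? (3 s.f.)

ρ = 2.77 μΩ·cm = 2.77×10^-8 Ω·m
Section 1: A_strand = π(1.3350e-04)² = 5.599e-08 m²; R₁ = ρL/(N·A_s) = (2.77×10^-8)(797)/(19×5.599e-08) = 20.75 Ω
Section 2: A = π(d/2)² = π(3.7100e-04 m)² = 4.324e-07 m²
R₂ = (2.77×10^-8)(305)/(4.324e-07) = 19.54 Ω
R = R₁ + R₂ = 40.29 Ω
V = IR = 11.4 × 40.29 = 459 V

459 V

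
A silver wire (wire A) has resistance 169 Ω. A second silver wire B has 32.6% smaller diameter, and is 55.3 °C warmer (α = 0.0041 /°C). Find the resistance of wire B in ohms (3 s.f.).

R ∝ ρL/d² with ρ ∝ (1+αΔT), so R_B/R_A = (1 − 32.6/100)⁻² × (1 + 0.0041×55.3)
= 2.201 × 1.227 = 2.7
R_B = 2.7 × 169 = 456 Ω

456 Ω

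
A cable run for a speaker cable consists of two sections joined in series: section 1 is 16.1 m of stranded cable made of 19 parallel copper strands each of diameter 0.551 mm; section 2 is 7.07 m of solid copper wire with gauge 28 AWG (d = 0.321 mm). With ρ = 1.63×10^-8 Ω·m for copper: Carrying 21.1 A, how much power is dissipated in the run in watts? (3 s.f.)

660 W

Section 1: A_strand = π(2.7550e-04)² = 2.384e-07 m²; R₁ = ρL/(N·A_s) = (1.63×10^-8)(16.1)/(19×2.384e-07) = 0.05793 Ω
Section 2: A = π(0.321/2 mm)² = π(1.6050e-04 m)² = 8.093e-08 m²
R₂ = (1.63×10^-8)(7.07)/(8.093e-08) = 1.424 Ω
R = R₁ + R₂ = 1.482 Ω
P = I²R = (21.1)² × 1.482 = 660 W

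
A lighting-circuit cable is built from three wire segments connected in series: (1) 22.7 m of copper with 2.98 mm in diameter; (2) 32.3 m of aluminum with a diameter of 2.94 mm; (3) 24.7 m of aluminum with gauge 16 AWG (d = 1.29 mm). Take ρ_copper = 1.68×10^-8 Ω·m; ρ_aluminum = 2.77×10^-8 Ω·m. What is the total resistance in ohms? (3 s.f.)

Seg 1: A = π(d/2)² = π(1.4900e-03 m)² = 6.975e-06 m²
R_1 = (1.68×10^-8)(22.7)/(6.975e-06) = 0.05468 Ω
Seg 2: A = π(d/2)² = π(1.4700e-03 m)² = 6.789e-06 m²
R_2 = (2.77×10^-8)(32.3)/(6.789e-06) = 0.1318 Ω
Seg 3: A = π(1.29/2 mm)² = π(6.4500e-04 m)² = 1.307e-06 m²
R_3 = (2.77×10^-8)(24.7)/(1.307e-06) = 0.5235 Ω
R_total = R_1 + R_2 + R_3 = 0.710 Ω

0.710 Ω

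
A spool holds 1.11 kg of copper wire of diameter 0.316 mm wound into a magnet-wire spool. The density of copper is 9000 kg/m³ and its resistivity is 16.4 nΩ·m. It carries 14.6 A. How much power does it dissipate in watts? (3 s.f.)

ρ = 16.4 nΩ·m = 1.64×10^-8 Ω·m
A = π(d/2)² = π(1.5800e-04 m)² = 7.8427e-08 m²
L = m/(density·A) = 1.11/(9000×7.8427e-08) = 1573 m
R = ρL/A = (1.64×10^-8)(1573)/(7.8427e-08) = 328.8 Ω
P = I²R = (14.6)² × 328.8 = 70100 W

70100 W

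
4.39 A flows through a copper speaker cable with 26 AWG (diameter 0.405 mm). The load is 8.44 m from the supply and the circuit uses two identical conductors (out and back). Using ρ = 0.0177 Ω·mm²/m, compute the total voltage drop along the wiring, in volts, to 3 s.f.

ρ = 0.0177 Ω·mm²/m = 1.77×10^-8 Ω·m
A = π(0.405/2 mm)² = π(2.0250e-04 m)² = 1.288e-07 m²
Total conductor length (both ways) L = 2 × 8.44 = 16.88 m
R = ρL/A = (1.77×10^-8)(16.88)/(1.288e-07) = 2.319 Ω
V = IR = 4.39 × 2.319 = 10.2 V

10.2 V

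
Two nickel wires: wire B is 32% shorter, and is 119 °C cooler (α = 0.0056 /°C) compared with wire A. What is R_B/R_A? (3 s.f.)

R ∝ ρL/d² with ρ ∝ (1+αΔT), so R_B/R_A = (1 − 32/100) × (1 − 0.0056×119)
= 0.68 × 0.3336 = 0.227

0.227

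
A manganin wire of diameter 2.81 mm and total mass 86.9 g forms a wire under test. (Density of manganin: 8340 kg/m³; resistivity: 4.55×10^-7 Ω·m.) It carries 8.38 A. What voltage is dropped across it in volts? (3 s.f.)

1.03 V

A = π(d/2)² = π(1.4050e-03 m)² = 6.2016e-06 m²
L = m/(density·A) = 0.0869/(8340×6.2016e-06) = 1.68 m
R = ρL/A = (4.55×10^-7)(1.68)/(6.2016e-06) = 0.1233 Ω
V = IR = 8.38 × 0.1233 = 1.03 V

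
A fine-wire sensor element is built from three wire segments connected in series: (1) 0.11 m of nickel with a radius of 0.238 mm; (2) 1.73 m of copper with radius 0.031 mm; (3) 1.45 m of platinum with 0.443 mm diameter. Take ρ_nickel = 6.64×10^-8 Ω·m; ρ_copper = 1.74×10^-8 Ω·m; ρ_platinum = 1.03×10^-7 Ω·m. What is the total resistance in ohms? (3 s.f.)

Seg 1: A = πr² = π(2.3800e-04 m)² = 1.780e-07 m²
R_1 = (6.64×10^-8)(0.11)/(1.780e-07) = 0.04104 Ω
Seg 2: A = πr² = π(3.1000e-05 m)² = 3.019e-09 m²
R_2 = (1.74×10^-8)(1.73)/(3.019e-09) = 9.971 Ω
Seg 3: A = π(d/2)² = π(2.2150e-04 m)² = 1.541e-07 m²
R_3 = (1.03×10^-7)(1.45)/(1.541e-07) = 0.969 Ω
R_total = R_1 + R_2 + R_3 = 11.0 Ω

11.0 Ω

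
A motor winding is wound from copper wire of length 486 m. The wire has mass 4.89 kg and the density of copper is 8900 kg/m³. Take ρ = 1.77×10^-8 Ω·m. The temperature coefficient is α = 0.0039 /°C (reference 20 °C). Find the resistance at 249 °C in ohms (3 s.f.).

14.4 Ω

A = m/(density·L) = 4.89/(8900×486) = 1.1305e-06 m²
R = ρL/A = (1.77×10^-8)(486)/(1.1305e-06) = 7.609 Ω
R(249 °C) = 7.609 × (1 + 0.0039×229) = 14.4 Ω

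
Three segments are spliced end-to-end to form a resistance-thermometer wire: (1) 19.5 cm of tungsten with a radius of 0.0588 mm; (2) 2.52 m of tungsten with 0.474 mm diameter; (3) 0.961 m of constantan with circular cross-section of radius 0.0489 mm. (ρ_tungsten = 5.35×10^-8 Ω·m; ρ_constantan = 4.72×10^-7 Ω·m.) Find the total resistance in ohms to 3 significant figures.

62.1 Ω

Seg 1: A = πr² = π(5.8800e-05 m)² = 1.086e-08 m²
R_1 = (5.35×10^-8)(0.195)/(1.086e-08) = 0.9605 Ω
Seg 2: A = π(d/2)² = π(2.3700e-04 m)² = 1.765e-07 m²
R_2 = (5.35×10^-8)(2.52)/(1.765e-07) = 0.764 Ω
Seg 3: A = πr² = π(4.8900e-05 m)² = 7.512e-09 m²
R_3 = (4.72×10^-7)(0.961)/(7.512e-09) = 60.38 Ω
R_total = R_1 + R_2 + R_3 = 62.1 Ω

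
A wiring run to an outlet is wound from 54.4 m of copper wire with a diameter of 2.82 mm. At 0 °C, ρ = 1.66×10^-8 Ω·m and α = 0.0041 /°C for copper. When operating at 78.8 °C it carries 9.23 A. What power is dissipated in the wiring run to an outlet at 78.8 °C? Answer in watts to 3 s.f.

A = π(d/2)² = π(1.4100e-03 m)² = 6.246e-06 m²
R₍0₎ = ρL/A = (1.66×10^-8)(54.4)/(6.246e-06) = 0.1446 Ω
R₍78.8₎ = R₍0₎(1 + αΔT) = 0.1446 × (1 + 0.0041×78.8) = 0.1913 Ω
P = I²R = (9.23)² × 0.1913 = 16.3 W

16.3 W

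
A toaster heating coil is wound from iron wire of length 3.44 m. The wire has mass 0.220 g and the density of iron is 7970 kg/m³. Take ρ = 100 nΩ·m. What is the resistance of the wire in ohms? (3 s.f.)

42.9 Ω

ρ = 100 nΩ·m = 1.00×10^-7 Ω·m
A = m/(density·L) = 2.200×10^-4/(7970×3.44) = 8.0243e-09 m²
R = ρL/A = (1.00×10^-7)(3.44)/(8.0243e-09) = 42.9 Ω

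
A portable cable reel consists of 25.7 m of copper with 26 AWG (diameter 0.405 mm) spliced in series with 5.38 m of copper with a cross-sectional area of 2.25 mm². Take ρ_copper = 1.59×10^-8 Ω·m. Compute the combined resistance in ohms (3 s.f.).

Segment 1: A = π(0.405/2 mm)² = π(2.0250e-04 m)² = 1.288e-07 m²
R₁ = ρL/A = (1.59×10^-8)(25.7)/(1.288e-07) = 3.172 Ω
Segment 2: A = 2.25 mm² = 2.250e-06 m²
R₂ = (1.59×10^-8)(5.38)/(2.250e-06) = 0.03802 Ω
R = R₁ + R₂ = 3.21 Ω

3.21 Ω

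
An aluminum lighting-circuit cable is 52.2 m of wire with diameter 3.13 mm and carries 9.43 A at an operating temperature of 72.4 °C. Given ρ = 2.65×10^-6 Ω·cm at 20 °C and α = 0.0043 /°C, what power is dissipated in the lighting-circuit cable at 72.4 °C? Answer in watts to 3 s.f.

ρ = 2.65×10^-6 Ω·cm = 2.65×10^-8 Ω·m
A = π(d/2)² = π(1.5650e-03 m)² = 7.694e-06 m²
R₍20₎ = ρL/A = (2.65×10^-8)(52.2)/(7.694e-06) = 0.1798 Ω
R₍72.4₎ = R₍20₎(1 + αΔT) = 0.1798 × (1 + 0.0043×52.4) = 0.2203 Ω
P = I²R = (9.43)² × 0.2203 = 19.6 W

19.6 W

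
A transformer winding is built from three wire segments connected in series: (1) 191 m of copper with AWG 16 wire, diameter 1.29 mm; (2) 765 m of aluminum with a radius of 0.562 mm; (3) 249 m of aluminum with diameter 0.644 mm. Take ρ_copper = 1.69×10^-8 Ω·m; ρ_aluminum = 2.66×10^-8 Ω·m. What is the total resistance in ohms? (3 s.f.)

43.3 Ω

Seg 1: A = π(1.29/2 mm)² = π(6.4500e-04 m)² = 1.307e-06 m²
R_1 = (1.69×10^-8)(191)/(1.307e-06) = 2.47 Ω
Seg 2: A = πr² = π(5.6200e-04 m)² = 9.923e-07 m²
R_2 = (2.66×10^-8)(765)/(9.923e-07) = 20.51 Ω
Seg 3: A = π(d/2)² = π(3.2200e-04 m)² = 3.257e-07 m²
R_3 = (2.66×10^-8)(249)/(3.257e-07) = 20.33 Ω
R_total = R_1 + R_2 + R_3 = 43.3 Ω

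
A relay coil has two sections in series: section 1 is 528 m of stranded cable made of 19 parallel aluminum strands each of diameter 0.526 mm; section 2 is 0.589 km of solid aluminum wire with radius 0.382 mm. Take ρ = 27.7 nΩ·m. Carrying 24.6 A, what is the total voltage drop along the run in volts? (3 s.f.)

ρ = 27.7 nΩ·m = 2.77×10^-8 Ω·m
Section 1: A_strand = π(2.6300e-04)² = 2.173e-07 m²; R₁ = ρL/(N·A_s) = (2.77×10^-8)(528)/(19×2.173e-07) = 3.542 Ω
Section 2: A = πr² = π(3.8200e-04 m)² = 4.584e-07 m²
R₂ = (2.77×10^-8)(589)/(4.584e-07) = 35.59 Ω
R = R₁ + R₂ = 39.13 Ω
V = IR = 24.6 × 39.13 = 963 V

963 V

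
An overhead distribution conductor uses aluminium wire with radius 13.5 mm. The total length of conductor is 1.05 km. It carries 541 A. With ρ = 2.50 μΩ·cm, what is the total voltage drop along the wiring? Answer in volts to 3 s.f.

24.8 V

ρ = 2.50 μΩ·cm = 2.50×10^-8 Ω·m
A = πr² = π(1.3500e-02 m)² = 5.726e-04 m²
R = ρL/A = (2.50×10^-8)(1050)/(5.726e-04) = 0.04585 Ω
V = IR = 541 × 0.04585 = 24.8 V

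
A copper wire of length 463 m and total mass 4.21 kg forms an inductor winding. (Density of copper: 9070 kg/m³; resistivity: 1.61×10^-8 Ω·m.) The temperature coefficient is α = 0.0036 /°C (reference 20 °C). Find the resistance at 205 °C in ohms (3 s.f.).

12.4 Ω

A = m/(density·L) = 4.21/(9070×463) = 1.0025e-06 m²
R = ρL/A = (1.61×10^-8)(463)/(1.0025e-06) = 7.436 Ω
R(205 °C) = 7.436 × (1 + 0.0036×185) = 12.4 Ω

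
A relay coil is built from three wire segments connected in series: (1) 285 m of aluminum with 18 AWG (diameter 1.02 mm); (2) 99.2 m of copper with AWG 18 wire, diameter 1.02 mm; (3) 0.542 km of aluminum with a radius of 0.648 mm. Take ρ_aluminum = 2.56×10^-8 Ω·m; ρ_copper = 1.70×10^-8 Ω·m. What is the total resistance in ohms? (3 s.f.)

Seg 1: A = π(1.02/2 mm)² = π(5.1000e-04 m)² = 8.171e-07 m²
R_1 = (2.56×10^-8)(285)/(8.171e-07) = 8.929 Ω
Seg 2: A = π(1.02/2 mm)² = π(5.1000e-04 m)² = 8.171e-07 m²
R_2 = (1.70×10^-8)(99.2)/(8.171e-07) = 2.064 Ω
Seg 3: A = πr² = π(6.4800e-04 m)² = 1.319e-06 m²
R_3 = (2.56×10^-8)(542)/(1.319e-06) = 10.52 Ω
R_total = R_1 + R_2 + R_3 = 21.5 Ω

21.5 Ω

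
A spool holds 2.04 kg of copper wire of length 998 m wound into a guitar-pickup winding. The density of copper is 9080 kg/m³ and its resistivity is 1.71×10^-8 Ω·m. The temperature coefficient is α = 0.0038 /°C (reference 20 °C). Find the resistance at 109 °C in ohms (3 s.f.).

101 Ω

A = m/(density·L) = 2.04/(9080×998) = 2.2512e-07 m²
R = ρL/A = (1.71×10^-8)(998)/(2.2512e-07) = 75.81 Ω
R(109 °C) = 75.81 × (1 + 0.0038×89) = 101 Ω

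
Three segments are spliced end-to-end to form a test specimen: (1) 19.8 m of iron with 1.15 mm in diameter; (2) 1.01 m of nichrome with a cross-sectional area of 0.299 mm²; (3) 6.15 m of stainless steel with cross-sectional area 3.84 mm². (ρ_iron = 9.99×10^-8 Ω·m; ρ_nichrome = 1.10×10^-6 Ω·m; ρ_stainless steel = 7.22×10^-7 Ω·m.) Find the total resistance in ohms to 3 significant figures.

Seg 1: A = π(d/2)² = π(5.7500e-04 m)² = 1.039e-06 m²
R_1 = (9.99×10^-8)(19.8)/(1.039e-06) = 1.904 Ω
Seg 2: A = 0.299 mm² = 2.990e-07 m²
R_2 = (1.10×10^-6)(1.01)/(2.990e-07) = 3.716 Ω
Seg 3: A = 3.84 mm² = 3.840e-06 m²
R_3 = (7.22×10^-7)(6.15)/(3.840e-06) = 1.156 Ω
R_total = R_1 + R_2 + R_3 = 6.78 Ω

6.78 Ω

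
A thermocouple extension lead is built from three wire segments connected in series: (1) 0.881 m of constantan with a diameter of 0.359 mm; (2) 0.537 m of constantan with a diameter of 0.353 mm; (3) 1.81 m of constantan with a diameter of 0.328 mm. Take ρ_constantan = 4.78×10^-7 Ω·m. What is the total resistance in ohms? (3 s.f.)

Seg 1: A = π(d/2)² = π(1.7950e-04 m)² = 1.012e-07 m²
R_1 = (4.78×10^-7)(0.881)/(1.012e-07) = 4.16 Ω
Seg 2: A = π(d/2)² = π(1.7650e-04 m)² = 9.787e-08 m²
R_2 = (4.78×10^-7)(0.537)/(9.787e-08) = 2.623 Ω
Seg 3: A = π(d/2)² = π(1.6400e-04 m)² = 8.450e-08 m²
R_3 = (4.78×10^-7)(1.81)/(8.450e-08) = 10.24 Ω
R_total = R_1 + R_2 + R_3 = 17.0 Ω

17.0 Ω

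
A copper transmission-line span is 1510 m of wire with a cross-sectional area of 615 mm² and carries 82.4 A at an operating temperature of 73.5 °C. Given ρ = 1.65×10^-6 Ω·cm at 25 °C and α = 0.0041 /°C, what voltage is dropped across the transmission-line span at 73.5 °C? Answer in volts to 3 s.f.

4.00 V

ρ = 1.65×10^-6 Ω·cm = 1.65×10^-8 Ω·m
A = 615 mm² = 6.150e-04 m²
R₍25₎ = ρL/A = (1.65×10^-8)(1510)/(6.150e-04) = 0.04051 Ω
R₍73.5₎ = R₍25₎(1 + αΔT) = 0.04051 × (1 + 0.0041×48.5) = 0.04857 Ω
V = IR = 82.4 × 0.04857 = 4.00 V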